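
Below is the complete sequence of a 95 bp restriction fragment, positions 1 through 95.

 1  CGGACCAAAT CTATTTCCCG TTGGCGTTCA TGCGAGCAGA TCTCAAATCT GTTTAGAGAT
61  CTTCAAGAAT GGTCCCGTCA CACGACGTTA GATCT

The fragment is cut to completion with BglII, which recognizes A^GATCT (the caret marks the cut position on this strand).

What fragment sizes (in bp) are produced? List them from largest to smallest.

38, 33, 19, 5 bp

BglII sites (AGATCT) start at positions 38, 57, 90.
BglII cuts after the first base of each site, so after positions 38, 57, 90.
Linear molecule, 3 cuts → 4 fragments:
  1–38 → 38 bp
  39–57 → 19 bp
  58–90 → 33 bp
  91–95 → 5 bp
Sorted largest to smallest: 38, 33, 19, 5 bp.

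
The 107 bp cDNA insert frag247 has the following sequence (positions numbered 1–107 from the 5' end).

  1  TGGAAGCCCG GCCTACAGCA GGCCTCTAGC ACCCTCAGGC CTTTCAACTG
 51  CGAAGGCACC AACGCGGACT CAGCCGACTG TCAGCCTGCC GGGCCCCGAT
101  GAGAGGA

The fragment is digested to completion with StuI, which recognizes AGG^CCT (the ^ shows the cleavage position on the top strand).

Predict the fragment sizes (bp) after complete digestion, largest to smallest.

StuI sites (AGGCCT) start at positions 20, 37.
StuI cuts after base 3 of each site, so after positions 22, 39.
Linear molecule, 2 cuts → 3 fragments:
  1–22 → 22 bp
  23–39 → 17 bp
  40–107 → 68 bp
Sorted largest to smallest: 68, 22, 17 bp.

68, 22, 17 bp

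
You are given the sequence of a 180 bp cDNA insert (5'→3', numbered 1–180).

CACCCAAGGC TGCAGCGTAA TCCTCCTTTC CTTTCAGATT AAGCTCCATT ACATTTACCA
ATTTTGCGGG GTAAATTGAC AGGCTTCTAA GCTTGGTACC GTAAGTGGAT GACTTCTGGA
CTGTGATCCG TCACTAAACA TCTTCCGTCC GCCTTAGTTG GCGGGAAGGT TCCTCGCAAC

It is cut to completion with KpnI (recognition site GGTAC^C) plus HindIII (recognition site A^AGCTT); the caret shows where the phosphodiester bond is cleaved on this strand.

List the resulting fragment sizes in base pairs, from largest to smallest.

89, 81, 10 bp

The KpnI site (GGTACC) starts at position 95.
KpnI cuts after base 5 of each site (before the last base), so after position 99.
The HindIII site (AAGCTT) starts at position 89.
HindIII cuts after the first base of each site, so after position 89.
Combined cut positions: 89, 99.
Linear molecule, 2 cuts → 3 fragments:
  1–89 → 89 bp
  90–99 → 10 bp
  100–180 → 81 bp
Sorted largest to smallest: 89, 81, 10 bp.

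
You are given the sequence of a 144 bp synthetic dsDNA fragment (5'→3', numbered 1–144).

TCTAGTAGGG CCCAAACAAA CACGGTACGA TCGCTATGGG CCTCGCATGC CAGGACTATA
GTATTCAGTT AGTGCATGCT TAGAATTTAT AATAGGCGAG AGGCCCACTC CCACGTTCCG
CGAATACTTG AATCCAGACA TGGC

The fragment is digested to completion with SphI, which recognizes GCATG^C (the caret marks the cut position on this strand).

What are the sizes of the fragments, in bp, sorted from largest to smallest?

66, 49, 29 bp

SphI sites (GCATGC) start at positions 45, 74.
SphI cuts after base 5 of each site (before the last base), so after positions 49, 78.
Linear molecule, 2 cuts → 3 fragments:
  1–49 → 49 bp
  50–78 → 29 bp
  79–144 → 66 bp
Sorted largest to smallest: 66, 49, 29 bp.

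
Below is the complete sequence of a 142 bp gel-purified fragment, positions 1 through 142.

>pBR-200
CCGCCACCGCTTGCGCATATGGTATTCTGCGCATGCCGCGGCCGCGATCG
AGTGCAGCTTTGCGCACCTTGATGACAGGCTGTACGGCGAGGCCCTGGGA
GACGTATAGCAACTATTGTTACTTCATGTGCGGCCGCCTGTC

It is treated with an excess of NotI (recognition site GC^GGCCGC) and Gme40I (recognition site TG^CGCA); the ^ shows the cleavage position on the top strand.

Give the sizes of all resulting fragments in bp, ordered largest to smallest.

69, 23, 16, 13, 11, 10 bp

NotI sites (GCGGCCGC) start at positions 38, 130.
NotI cuts after base 2 of each site, so after positions 39, 131.
Gme40I sites (TGCGCA) start at positions 12, 28, 61.
Gme40I cuts after base 2 of each site, so after positions 13, 29, 62.
Combined cut positions: 13, 29, 39, 62, 131.
Linear molecule, 5 cuts → 6 fragments:
  1–13 → 13 bp
  14–29 → 16 bp
  30–39 → 10 bp
  40–62 → 23 bp
  63–131 → 69 bp
  132–142 → 11 bp
Sorted largest to smallest: 69, 23, 16, 13, 11, 10 bp.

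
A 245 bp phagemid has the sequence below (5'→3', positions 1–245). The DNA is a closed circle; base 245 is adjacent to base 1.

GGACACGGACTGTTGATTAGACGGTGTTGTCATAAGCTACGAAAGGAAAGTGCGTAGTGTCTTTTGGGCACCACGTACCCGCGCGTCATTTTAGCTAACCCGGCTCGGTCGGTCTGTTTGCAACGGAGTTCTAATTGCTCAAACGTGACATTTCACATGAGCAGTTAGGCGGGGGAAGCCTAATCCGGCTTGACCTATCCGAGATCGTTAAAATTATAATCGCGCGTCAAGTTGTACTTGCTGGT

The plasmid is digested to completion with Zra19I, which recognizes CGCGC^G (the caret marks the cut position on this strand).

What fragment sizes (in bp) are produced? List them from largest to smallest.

141, 104 bp

Zra19I sites (CGCGCG) start at positions 80, 221.
Zra19I cuts after base 5 of each site (before the last base), so after positions 84, 225.
Circular molecule, 2 cuts → 2 fragments:
  85–225 → 141 bp
  226–245 then 1–84 → 20 + 84 = 104 bp
Sorted largest to smallest: 141, 104 bp.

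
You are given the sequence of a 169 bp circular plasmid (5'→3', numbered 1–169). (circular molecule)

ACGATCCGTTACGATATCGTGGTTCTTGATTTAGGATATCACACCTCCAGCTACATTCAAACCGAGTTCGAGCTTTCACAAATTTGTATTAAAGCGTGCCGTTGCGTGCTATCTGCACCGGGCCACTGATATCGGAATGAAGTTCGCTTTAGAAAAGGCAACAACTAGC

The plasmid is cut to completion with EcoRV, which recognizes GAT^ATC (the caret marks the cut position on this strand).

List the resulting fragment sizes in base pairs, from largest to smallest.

93, 54, 22 bp

EcoRV sites (GATATC) start at positions 13, 35, 128.
EcoRV cuts after base 3 of each site, so after positions 15, 37, 130.
Circular molecule, 3 cuts → 3 fragments:
  16–37 → 22 bp
  38–130 → 93 bp
  131–169 then 1–15 → 39 + 15 = 54 bp
Sorted largest to smallest: 93, 54, 22 bp.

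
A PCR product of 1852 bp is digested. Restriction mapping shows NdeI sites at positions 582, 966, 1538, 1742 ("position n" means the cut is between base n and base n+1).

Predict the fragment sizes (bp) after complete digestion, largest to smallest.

582, 572, 384, 204, 110 bp

Linear molecule, 4 cuts → 5 fragments:
  582 − 0 = 582 bp
  966 − 582 = 384 bp
  1538 − 966 = 572 bp
  1742 − 1538 = 204 bp
  1852 − 1742 = 110 bp
Sorted largest to smallest: 582, 572, 384, 204, 110 bp.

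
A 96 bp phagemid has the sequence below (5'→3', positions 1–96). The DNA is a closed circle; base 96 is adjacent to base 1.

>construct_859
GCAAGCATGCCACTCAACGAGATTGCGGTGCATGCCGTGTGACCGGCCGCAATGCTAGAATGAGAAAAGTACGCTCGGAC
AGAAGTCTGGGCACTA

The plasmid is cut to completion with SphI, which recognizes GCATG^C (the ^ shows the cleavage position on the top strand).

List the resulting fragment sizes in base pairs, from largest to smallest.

SphI sites (GCATGC) start at positions 5, 30.
SphI cuts after base 5 of each site (before the last base), so after positions 9, 34.
Circular molecule, 2 cuts → 2 fragments:
  10–34 → 25 bp
  35–96 then 1–9 → 62 + 9 = 71 bp
Sorted largest to smallest: 71, 25 bp.

71, 25 bp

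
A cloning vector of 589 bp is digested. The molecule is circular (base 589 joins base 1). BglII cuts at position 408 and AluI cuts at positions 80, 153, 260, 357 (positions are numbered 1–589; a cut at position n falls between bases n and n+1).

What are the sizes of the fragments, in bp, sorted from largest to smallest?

Combined cut positions (sorted): 80, 153, 260, 357, 408.
Circular molecule, 5 cuts → 5 fragments:
  153 − 80 = 73 bp
  260 − 153 = 107 bp
  357 − 260 = 97 bp
  408 − 357 = 51 bp
  wrap: 589 − 408 + 80 = 261 bp
Sorted largest to smallest: 261, 107, 97, 73, 51 bp.

261, 107, 97, 73, 51 bp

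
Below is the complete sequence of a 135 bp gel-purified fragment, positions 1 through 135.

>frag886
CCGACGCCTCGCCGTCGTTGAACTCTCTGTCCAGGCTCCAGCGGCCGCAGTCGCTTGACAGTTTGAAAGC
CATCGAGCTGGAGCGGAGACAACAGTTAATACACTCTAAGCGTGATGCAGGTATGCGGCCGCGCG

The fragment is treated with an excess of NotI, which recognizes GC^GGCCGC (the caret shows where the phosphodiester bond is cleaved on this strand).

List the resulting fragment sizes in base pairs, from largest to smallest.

NotI sites (GCGGCCGC) start at positions 41, 125.
NotI cuts after base 2 of each site, so after positions 42, 126.
Linear molecule, 2 cuts → 3 fragments:
  1–42 → 42 bp
  43–126 → 84 bp
  127–135 → 9 bp
Sorted largest to smallest: 84, 42, 9 bp.

84, 42, 9 bp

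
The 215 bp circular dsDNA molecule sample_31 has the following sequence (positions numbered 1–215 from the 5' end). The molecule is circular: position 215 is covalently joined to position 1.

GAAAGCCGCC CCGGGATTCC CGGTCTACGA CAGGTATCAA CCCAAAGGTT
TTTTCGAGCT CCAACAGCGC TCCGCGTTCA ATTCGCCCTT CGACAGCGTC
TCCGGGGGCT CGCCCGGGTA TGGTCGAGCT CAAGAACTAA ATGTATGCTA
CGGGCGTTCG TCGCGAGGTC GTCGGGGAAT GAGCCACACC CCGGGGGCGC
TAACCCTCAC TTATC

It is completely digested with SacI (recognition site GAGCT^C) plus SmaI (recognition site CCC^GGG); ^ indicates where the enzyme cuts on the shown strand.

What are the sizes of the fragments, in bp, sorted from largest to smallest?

SacI sites (GAGCTC) start at positions 56, 126.
SacI cuts after base 5 of each site (before the last base), so after positions 60, 130.
SmaI sites (CCCGGG) start at positions 10, 113, 190.
SmaI cuts after base 3 of each site, so after positions 12, 115, 192.
Combined cut positions: 12, 60, 115, 130, 192.
Circular molecule, 5 cuts → 5 fragments:
  13–60 → 48 bp
  61–115 → 55 bp
  116–130 → 15 bp
  131–192 → 62 bp
  193–215 then 1–12 → 23 + 12 = 35 bp
Sorted largest to smallest: 62, 55, 48, 35, 15 bp.

62, 55, 48, 35, 15 bp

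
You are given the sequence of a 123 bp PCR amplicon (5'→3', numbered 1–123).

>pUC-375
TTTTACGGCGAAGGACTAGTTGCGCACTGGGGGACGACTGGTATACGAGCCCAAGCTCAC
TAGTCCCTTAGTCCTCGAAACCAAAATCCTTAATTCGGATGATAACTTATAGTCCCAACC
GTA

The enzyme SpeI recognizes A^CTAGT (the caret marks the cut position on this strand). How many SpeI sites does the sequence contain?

2

ACTAGT occurs starting at positions 15, 59.
SpeI cuts at 2 sites.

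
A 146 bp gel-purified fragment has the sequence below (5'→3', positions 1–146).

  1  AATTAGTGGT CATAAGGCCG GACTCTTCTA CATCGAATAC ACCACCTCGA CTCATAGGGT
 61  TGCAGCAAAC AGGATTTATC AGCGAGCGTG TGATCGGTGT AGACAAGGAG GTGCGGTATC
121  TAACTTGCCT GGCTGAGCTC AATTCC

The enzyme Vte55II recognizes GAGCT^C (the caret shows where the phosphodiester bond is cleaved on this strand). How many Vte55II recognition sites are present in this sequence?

GAGCTC occurs starting at position 135.
Vte55II cuts at 1 site.

1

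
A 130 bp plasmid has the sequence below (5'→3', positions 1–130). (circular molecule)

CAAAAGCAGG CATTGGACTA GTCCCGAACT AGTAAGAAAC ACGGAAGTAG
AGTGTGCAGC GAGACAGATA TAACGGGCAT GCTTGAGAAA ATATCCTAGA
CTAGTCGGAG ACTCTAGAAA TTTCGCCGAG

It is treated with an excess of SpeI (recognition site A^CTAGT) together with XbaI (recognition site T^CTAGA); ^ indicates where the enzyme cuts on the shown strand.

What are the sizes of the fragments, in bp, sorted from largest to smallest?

SpeI sites (ACTAGT) start at positions 17, 28, 100.
SpeI cuts after the first base of each site, so after positions 17, 28, 100.
The XbaI site (TCTAGA) starts at position 113.
XbaI cuts after the first base of each site, so after position 113.
Combined cut positions: 17, 28, 100, 113.
Circular molecule, 4 cuts → 4 fragments:
  18–28 → 11 bp
  29–100 → 72 bp
  101–113 → 13 bp
  114–130 then 1–17 → 17 + 17 = 34 bp
Sorted largest to smallest: 72, 34, 13, 11 bp.

72, 34, 13, 11 bp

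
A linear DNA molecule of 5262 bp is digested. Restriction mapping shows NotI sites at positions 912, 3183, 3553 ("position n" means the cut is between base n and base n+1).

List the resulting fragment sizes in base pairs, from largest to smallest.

2271, 1709, 912, 370 bp

Linear molecule, 3 cuts → 4 fragments:
  912 − 0 = 912 bp
  3183 − 912 = 2271 bp
  3553 − 3183 = 370 bp
  5262 − 3553 = 1709 bp
Sorted largest to smallest: 2271, 1709, 912, 370 bp.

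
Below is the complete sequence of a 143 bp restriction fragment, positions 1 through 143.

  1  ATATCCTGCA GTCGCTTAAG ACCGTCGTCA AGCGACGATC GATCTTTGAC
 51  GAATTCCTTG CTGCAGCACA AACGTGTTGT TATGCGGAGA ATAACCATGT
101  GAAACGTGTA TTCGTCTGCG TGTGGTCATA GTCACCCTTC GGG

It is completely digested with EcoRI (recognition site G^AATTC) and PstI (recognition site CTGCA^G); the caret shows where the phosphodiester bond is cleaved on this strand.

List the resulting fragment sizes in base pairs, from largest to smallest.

78, 41, 14, 10 bp

The EcoRI site (GAATTC) starts at position 51.
EcoRI cuts after the first base of each site, so after position 51.
PstI sites (CTGCAG) start at positions 6, 61.
PstI cuts after base 5 of each site (before the last base), so after positions 10, 65.
Combined cut positions: 10, 51, 65.
Linear molecule, 3 cuts → 4 fragments:
  1–10 → 10 bp
  11–51 → 41 bp
  52–65 → 14 bp
  66–143 → 78 bp
Sorted largest to smallest: 78, 41, 14, 10 bp.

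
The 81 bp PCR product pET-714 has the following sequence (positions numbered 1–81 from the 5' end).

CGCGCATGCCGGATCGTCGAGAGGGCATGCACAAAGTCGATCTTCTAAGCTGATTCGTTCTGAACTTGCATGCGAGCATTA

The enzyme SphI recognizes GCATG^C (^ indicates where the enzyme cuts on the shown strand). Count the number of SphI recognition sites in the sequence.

3

GCATGC occurs starting at positions 4, 25, 68.
SphI cuts at 3 sites.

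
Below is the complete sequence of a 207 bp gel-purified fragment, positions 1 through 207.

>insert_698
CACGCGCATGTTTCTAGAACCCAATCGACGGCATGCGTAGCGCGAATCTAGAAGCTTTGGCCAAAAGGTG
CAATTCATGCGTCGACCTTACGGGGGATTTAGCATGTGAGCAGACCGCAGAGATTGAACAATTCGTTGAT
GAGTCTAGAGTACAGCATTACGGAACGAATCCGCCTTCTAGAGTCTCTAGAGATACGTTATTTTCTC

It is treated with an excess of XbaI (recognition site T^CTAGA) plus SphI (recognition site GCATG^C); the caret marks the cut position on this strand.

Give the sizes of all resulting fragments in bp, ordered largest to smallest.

97, 33, 22, 21, 13, 12, 9 bp

XbaI sites (TCTAGA) start at positions 13, 47, 144, 177, 186.
XbaI cuts after the first base of each site, so after positions 13, 47, 144, 177, 186.
The SphI site (GCATGC) starts at position 31.
SphI cuts after base 5 of each site (before the last base), so after position 35.
Combined cut positions: 13, 35, 47, 144, 177, 186.
Linear molecule, 6 cuts → 7 fragments:
  1–13 → 13 bp
  14–35 → 22 bp
  36–47 → 12 bp
  48–144 → 97 bp
  145–177 → 33 bp
  178–186 → 9 bp
  187–207 → 21 bp
Sorted largest to smallest: 97, 33, 22, 21, 13, 12, 9 bp.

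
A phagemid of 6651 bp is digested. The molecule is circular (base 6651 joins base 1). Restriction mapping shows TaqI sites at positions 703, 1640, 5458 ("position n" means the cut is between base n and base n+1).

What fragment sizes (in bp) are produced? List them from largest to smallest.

3818, 1896, 937 bp

Circular molecule, 3 cuts → 3 fragments:
  1640 − 703 = 937 bp
  5458 − 1640 = 3818 bp
  wrap: 6651 − 5458 + 703 = 1896 bp
Sorted largest to smallest: 3818, 1896, 937 bp.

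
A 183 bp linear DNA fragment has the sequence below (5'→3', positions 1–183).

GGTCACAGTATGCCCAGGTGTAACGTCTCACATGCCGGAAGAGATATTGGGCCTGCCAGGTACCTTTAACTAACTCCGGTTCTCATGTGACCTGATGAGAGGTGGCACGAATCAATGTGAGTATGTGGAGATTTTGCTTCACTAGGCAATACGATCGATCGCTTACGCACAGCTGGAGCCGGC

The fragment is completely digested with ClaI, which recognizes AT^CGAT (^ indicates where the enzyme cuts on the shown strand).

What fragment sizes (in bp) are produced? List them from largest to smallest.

The ClaI site (ATCGAT) starts at position 154.
ClaI cuts after base 2 of each site, so after position 155.
Linear molecule, 1 cut → 2 fragments:
  1–155 → 155 bp
  156–183 → 28 bp
Sorted largest to smallest: 155, 28 bp.

155, 28 bp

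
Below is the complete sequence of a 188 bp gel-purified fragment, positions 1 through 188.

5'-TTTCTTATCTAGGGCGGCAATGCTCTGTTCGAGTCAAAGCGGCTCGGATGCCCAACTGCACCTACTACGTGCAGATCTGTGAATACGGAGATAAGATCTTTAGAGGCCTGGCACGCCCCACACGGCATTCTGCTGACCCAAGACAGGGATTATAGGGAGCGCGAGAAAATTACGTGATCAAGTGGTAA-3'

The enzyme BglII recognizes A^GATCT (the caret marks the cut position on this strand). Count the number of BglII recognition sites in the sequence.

AGATCT occurs starting at positions 73, 94.
BglII cuts at 2 sites.

2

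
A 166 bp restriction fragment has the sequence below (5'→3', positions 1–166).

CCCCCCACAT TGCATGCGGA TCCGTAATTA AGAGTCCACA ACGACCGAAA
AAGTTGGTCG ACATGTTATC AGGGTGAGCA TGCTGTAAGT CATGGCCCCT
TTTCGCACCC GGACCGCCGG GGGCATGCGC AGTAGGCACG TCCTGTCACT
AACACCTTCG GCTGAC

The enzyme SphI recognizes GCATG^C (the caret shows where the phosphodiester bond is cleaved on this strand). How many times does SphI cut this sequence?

3

GCATGC occurs starting at positions 12, 78, 123.
SphI cuts at 3 sites.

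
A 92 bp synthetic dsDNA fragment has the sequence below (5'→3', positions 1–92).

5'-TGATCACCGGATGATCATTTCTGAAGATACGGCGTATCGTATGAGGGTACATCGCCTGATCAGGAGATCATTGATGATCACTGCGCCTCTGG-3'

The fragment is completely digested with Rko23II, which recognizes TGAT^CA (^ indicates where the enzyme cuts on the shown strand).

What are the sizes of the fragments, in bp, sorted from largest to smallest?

45, 18, 14, 11, 4 bp

Rko23II sites (TGATCA) start at positions 1, 12, 57, 75.
Rko23II cuts after base 4 of each site, so after positions 4, 15, 60, 78.
Linear molecule, 4 cuts → 5 fragments:
  1–4 → 4 bp
  5–15 → 11 bp
  16–60 → 45 bp
  61–78 → 18 bp
  79–92 → 14 bp
Sorted largest to smallest: 45, 18, 14, 11, 4 bp.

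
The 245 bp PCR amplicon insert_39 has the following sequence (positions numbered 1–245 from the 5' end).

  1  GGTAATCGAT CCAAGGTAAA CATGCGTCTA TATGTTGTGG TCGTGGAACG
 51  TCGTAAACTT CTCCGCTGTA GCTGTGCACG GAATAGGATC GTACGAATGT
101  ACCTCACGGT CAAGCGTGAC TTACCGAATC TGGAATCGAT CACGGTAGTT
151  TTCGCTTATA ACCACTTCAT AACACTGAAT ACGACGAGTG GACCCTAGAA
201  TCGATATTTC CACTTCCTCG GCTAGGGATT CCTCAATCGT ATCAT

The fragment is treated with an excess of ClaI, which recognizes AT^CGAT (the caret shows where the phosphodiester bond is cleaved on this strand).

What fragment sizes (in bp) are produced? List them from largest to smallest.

ClaI sites (ATCGAT) start at positions 5, 135, 200.
ClaI cuts after base 2 of each site, so after positions 6, 136, 201.
Linear molecule, 3 cuts → 4 fragments:
  1–6 → 6 bp
  7–136 → 130 bp
  137–201 → 65 bp
  202–245 → 44 bp
Sorted largest to smallest: 130, 65, 44, 6 bp.

130, 65, 44, 6 bp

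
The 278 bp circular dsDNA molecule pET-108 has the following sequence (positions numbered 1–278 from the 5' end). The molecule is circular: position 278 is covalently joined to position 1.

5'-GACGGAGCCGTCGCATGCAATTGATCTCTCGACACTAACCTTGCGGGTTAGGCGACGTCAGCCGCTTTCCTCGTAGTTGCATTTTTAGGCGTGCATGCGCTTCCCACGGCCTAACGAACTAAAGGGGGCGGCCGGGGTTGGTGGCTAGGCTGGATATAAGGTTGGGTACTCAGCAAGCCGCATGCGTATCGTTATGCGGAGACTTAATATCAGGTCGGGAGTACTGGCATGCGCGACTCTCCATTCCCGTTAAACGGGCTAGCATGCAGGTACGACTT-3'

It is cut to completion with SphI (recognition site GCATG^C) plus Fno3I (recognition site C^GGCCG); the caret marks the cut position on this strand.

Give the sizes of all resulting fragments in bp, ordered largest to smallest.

SphI sites (GCATGC) start at positions 13, 93, 180, 227, 262.
SphI cuts after base 5 of each site (before the last base), so after positions 17, 97, 184, 231, 266.
The Fno3I site (CGGCCG) starts at position 129.
Fno3I cuts after the first base of each site, so after position 129.
Combined cut positions: 17, 97, 129, 184, 231, 266.
Circular molecule, 6 cuts → 6 fragments:
  18–97 → 80 bp
  98–129 → 32 bp
  130–184 → 55 bp
  185–231 → 47 bp
  232–266 → 35 bp
  267–278 then 1–17 → 12 + 17 = 29 bp
Sorted largest to smallest: 80, 55, 47, 35, 32, 29 bp.

80, 55, 47, 35, 32, 29 bp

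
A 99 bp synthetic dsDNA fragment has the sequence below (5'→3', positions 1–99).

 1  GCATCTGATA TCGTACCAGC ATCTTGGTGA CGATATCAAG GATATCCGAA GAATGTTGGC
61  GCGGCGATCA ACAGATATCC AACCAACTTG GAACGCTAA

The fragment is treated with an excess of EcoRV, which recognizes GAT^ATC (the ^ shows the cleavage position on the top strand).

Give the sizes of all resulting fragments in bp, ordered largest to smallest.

33, 25, 23, 9, 9 bp

EcoRV sites (GATATC) start at positions 7, 32, 41, 74.
EcoRV cuts after base 3 of each site, so after positions 9, 34, 43, 76.
Linear molecule, 4 cuts → 5 fragments:
  1–9 → 9 bp
  10–34 → 25 bp
  35–43 → 9 bp
  44–76 → 33 bp
  77–99 → 23 bp
Sorted largest to smallest: 33, 25, 23, 9, 9 bp.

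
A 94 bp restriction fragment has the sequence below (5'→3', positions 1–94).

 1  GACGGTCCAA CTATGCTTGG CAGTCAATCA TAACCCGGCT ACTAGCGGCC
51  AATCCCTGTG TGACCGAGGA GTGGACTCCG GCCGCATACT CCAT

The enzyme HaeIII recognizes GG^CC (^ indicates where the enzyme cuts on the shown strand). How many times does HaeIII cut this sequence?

2

GGCC occurs starting at positions 47, 80.
HaeIII cuts at 2 sites.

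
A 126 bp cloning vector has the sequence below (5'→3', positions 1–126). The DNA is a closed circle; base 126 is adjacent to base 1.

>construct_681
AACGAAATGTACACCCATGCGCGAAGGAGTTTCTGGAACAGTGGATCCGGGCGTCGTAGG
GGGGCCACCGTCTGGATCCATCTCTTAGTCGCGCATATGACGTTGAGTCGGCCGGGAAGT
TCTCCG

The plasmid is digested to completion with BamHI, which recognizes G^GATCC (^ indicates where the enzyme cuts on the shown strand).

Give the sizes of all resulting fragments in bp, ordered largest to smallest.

BamHI sites (GGATCC) start at positions 43, 74.
BamHI cuts after the first base of each site, so after positions 43, 74.
Circular molecule, 2 cuts → 2 fragments:
  44–74 → 31 bp
  75–126 then 1–43 → 52 + 43 = 95 bp
Sorted largest to smallest: 95, 31 bp.

95, 31 bp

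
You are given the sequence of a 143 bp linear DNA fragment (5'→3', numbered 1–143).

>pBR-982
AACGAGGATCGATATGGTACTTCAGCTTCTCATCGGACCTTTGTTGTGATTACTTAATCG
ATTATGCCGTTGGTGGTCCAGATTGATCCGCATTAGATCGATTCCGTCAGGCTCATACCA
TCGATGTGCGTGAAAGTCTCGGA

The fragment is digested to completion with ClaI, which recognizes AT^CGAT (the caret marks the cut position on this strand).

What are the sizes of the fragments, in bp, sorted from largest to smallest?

ClaI sites (ATCGAT) start at positions 8, 57, 97, 120.
ClaI cuts after base 2 of each site, so after positions 9, 58, 98, 121.
Linear molecule, 4 cuts → 5 fragments:
  1–9 → 9 bp
  10–58 → 49 bp
  59–98 → 40 bp
  99–121 → 23 bp
  122–143 → 22 bp
Sorted largest to smallest: 49, 40, 23, 22, 9 bp.

49, 40, 23, 22, 9 bp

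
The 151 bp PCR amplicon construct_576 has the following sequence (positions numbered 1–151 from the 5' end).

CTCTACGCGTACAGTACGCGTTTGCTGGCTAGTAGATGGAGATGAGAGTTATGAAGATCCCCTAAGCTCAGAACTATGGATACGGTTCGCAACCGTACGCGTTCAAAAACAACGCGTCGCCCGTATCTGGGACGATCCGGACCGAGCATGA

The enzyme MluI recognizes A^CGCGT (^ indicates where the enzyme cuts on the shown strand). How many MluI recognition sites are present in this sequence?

ACGCGT occurs starting at positions 5, 16, 97, 112.
MluI cuts at 4 sites.

4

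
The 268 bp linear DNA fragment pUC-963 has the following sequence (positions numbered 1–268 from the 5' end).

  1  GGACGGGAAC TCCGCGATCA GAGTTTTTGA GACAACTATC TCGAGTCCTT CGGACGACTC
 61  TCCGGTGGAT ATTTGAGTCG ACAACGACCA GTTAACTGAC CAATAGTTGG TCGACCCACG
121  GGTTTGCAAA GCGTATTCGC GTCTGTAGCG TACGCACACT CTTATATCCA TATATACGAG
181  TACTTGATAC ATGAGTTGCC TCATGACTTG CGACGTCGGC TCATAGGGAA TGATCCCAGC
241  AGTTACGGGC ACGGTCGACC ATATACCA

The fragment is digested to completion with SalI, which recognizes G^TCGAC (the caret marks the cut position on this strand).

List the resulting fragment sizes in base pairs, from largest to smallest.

SalI sites (GTCGAC) start at positions 77, 110, 254.
SalI cuts after the first base of each site, so after positions 77, 110, 254.
Linear molecule, 3 cuts → 4 fragments:
  1–77 → 77 bp
  78–110 → 33 bp
  111–254 → 144 bp
  255–268 → 14 bp
Sorted largest to smallest: 144, 77, 33, 14 bp.

144, 77, 33, 14 bp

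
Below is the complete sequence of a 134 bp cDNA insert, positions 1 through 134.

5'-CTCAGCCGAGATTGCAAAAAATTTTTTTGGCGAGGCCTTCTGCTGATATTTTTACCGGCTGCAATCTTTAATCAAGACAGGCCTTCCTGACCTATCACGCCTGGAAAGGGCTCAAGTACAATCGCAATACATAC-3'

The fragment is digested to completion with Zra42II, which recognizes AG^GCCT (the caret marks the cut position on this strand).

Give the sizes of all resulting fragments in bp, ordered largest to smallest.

Zra42II sites (AGGCCT) start at positions 33, 79.
Zra42II cuts after base 2 of each site, so after positions 34, 80.
Linear molecule, 2 cuts → 3 fragments:
  1–34 → 34 bp
  35–80 → 46 bp
  81–134 → 54 bp
Sorted largest to smallest: 54, 46, 34 bp.

54, 46, 34 bp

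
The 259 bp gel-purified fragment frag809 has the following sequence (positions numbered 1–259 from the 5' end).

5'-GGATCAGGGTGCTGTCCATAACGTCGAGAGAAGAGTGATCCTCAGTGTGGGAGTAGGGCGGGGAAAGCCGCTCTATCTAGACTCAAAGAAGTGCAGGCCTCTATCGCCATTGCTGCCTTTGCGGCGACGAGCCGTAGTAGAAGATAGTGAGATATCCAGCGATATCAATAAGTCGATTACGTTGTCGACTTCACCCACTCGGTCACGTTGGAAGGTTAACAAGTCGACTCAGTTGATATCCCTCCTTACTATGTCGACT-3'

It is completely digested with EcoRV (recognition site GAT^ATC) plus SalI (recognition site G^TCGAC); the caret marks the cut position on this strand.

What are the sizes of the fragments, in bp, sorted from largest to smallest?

EcoRV sites (GATATC) start at positions 151, 161, 235.
EcoRV cuts after base 3 of each site, so after positions 153, 163, 237.
SalI sites (GTCGAC) start at positions 184, 223, 253.
SalI cuts after the first base of each site, so after positions 184, 223, 253.
Combined cut positions: 153, 163, 184, 223, 237, 253.
Linear molecule, 6 cuts → 7 fragments:
  1–153 → 153 bp
  154–163 → 10 bp
  164–184 → 21 bp
  185–223 → 39 bp
  224–237 → 14 bp
  238–253 → 16 bp
  254–259 → 6 bp
Sorted largest to smallest: 153, 39, 21, 16, 14, 10, 6 bp.

153, 39, 21, 16, 14, 10, 6 bp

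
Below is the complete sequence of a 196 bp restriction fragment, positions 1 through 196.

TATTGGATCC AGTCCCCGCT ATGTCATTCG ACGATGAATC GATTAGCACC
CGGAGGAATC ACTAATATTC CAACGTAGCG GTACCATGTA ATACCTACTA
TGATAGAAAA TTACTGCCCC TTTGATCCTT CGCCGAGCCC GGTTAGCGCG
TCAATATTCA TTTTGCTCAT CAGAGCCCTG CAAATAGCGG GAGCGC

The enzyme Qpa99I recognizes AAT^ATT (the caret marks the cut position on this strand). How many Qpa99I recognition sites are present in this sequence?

AATATT occurs starting at positions 64, 153.
Qpa99I cuts at 2 sites.

2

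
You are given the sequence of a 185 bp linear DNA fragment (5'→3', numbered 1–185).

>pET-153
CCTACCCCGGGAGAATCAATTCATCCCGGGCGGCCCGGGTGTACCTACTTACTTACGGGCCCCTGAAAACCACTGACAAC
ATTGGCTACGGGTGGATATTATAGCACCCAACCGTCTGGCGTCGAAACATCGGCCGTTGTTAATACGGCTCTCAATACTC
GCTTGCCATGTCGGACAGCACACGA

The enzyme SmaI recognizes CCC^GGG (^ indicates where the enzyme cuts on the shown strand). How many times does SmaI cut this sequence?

3

CCCGGG occurs starting at positions 6, 25, 34.
SmaI cuts at 3 sites.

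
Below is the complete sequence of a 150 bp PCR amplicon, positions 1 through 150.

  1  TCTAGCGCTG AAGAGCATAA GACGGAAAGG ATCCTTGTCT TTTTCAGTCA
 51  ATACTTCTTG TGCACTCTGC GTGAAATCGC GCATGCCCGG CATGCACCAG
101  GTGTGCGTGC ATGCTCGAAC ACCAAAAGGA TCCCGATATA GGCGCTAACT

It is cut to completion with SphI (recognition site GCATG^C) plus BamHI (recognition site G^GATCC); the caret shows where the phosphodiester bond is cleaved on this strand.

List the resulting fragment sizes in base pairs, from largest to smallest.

56, 29, 22, 19, 15, 9 bp

SphI sites (GCATGC) start at positions 81, 90, 109.
SphI cuts after base 5 of each site (before the last base), so after positions 85, 94, 113.
BamHI sites (GGATCC) start at positions 29, 128.
BamHI cuts after the first base of each site, so after positions 29, 128.
Combined cut positions: 29, 85, 94, 113, 128.
Linear molecule, 5 cuts → 6 fragments:
  1–29 → 29 bp
  30–85 → 56 bp
  86–94 → 9 bp
  95–113 → 19 bp
  114–128 → 15 bp
  129–150 → 22 bp
Sorted largest to smallest: 56, 29, 22, 19, 15, 9 bp.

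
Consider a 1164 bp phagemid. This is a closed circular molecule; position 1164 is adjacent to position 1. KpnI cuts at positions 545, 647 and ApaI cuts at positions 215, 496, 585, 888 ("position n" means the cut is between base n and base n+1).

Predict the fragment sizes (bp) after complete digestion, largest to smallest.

Combined cut positions (sorted): 215, 496, 545, 585, 647, 888.
Circular molecule, 6 cuts → 6 fragments:
  496 − 215 = 281 bp
  545 − 496 = 49 bp
  585 − 545 = 40 bp
  647 − 585 = 62 bp
  888 − 647 = 241 bp
  wrap: 1164 − 888 + 215 = 491 bp
Sorted largest to smallest: 491, 281, 241, 62, 49, 40 bp.

491, 281, 241, 62, 49, 40 bp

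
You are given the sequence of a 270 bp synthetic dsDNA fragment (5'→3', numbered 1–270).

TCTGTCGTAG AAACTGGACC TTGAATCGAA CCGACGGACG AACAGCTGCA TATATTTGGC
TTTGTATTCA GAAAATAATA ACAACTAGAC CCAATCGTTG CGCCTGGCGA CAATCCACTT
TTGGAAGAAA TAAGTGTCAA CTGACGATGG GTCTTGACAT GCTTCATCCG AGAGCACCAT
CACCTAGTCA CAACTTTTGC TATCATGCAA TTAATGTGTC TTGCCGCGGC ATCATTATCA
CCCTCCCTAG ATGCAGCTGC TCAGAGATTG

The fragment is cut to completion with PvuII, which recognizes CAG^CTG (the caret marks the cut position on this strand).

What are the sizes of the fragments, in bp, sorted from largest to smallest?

211, 45, 14 bp

PvuII sites (CAGCTG) start at positions 43, 254.
PvuII cuts after base 3 of each site, so after positions 45, 256.
Linear molecule, 2 cuts → 3 fragments:
  1–45 → 45 bp
  46–256 → 211 bp
  257–270 → 14 bp
Sorted largest to smallest: 211, 45, 14 bp.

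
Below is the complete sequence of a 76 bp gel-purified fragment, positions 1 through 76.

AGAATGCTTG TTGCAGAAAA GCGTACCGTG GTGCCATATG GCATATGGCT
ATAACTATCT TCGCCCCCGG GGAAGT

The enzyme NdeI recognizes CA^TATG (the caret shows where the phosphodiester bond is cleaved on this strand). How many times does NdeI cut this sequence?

2

CATATG occurs starting at positions 35, 42.
NdeI cuts at 2 sites.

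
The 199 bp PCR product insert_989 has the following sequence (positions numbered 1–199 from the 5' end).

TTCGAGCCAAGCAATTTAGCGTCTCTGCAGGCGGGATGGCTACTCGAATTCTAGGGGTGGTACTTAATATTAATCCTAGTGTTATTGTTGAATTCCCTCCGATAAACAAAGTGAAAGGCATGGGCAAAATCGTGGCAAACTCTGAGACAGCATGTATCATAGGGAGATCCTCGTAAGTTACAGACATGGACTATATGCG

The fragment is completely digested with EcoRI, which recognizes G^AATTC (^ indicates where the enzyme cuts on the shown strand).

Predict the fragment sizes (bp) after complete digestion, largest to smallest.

109, 46, 44 bp

EcoRI sites (GAATTC) start at positions 46, 90.
EcoRI cuts after the first base of each site, so after positions 46, 90.
Linear molecule, 2 cuts → 3 fragments:
  1–46 → 46 bp
  47–90 → 44 bp
  91–199 → 109 bp
Sorted largest to smallest: 109, 46, 44 bp.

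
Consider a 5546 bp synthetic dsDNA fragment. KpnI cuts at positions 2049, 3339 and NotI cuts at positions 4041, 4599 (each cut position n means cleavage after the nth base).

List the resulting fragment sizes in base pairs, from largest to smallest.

Combined cut positions (sorted): 2049, 3339, 4041, 4599.
Linear molecule, 4 cuts → 5 fragments:
  2049 − 0 = 2049 bp
  3339 − 2049 = 1290 bp
  4041 − 3339 = 702 bp
  4599 − 4041 = 558 bp
  5546 − 4599 = 947 bp
Sorted largest to smallest: 2049, 1290, 947, 702, 558 bp.

2049, 1290, 947, 702, 558 bp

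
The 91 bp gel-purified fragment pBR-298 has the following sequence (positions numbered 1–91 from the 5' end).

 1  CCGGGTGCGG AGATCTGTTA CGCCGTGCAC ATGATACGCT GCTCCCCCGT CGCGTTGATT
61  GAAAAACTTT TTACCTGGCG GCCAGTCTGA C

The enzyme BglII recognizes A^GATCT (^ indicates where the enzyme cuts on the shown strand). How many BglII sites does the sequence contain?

1

AGATCT occurs starting at position 11.
BglII cuts at 1 site.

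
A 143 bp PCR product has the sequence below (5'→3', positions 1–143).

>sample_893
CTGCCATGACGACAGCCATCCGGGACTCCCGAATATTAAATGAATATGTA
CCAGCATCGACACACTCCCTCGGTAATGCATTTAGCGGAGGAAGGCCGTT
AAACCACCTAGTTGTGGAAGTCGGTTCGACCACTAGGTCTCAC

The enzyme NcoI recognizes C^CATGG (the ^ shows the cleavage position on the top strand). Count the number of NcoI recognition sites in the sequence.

No occurrence of CCATGG is present in the sequence.
NcoI does not cut: 0 sites.

0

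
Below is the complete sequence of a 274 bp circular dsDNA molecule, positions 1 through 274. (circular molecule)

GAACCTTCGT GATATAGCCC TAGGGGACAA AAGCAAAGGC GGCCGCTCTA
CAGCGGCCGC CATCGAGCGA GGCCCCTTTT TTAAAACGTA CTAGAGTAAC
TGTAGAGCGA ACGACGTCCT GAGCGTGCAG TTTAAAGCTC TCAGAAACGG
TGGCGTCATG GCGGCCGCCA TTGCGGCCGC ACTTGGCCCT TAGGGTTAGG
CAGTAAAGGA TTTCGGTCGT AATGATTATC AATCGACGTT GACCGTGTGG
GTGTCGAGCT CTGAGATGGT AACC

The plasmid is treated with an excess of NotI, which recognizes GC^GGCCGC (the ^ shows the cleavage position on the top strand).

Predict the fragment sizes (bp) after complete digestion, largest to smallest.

140, 108, 14, 12 bp

NotI sites (GCGGCCGC) start at positions 39, 53, 161, 173.
NotI cuts after base 2 of each site, so after positions 40, 54, 162, 174.
Circular molecule, 4 cuts → 4 fragments:
  41–54 → 14 bp
  55–162 → 108 bp
  163–174 → 12 bp
  175–274 then 1–40 → 100 + 40 = 140 bp
Sorted largest to smallest: 140, 108, 14, 12 bp.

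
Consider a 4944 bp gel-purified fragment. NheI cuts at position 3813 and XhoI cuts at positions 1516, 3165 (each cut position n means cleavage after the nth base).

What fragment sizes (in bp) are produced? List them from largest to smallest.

1649, 1516, 1131, 648 bp

Combined cut positions (sorted): 1516, 3165, 3813.
Linear molecule, 3 cuts → 4 fragments:
  1516 − 0 = 1516 bp
  3165 − 1516 = 1649 bp
  3813 − 3165 = 648 bp
  4944 − 3813 = 1131 bp
Sorted largest to smallest: 1649, 1516, 1131, 648 bp.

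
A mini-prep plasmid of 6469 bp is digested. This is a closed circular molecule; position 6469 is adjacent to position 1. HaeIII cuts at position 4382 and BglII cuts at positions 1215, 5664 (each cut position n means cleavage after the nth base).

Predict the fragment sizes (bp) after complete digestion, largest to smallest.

3167, 2020, 1282 bp

Combined cut positions (sorted): 1215, 4382, 5664.
Circular molecule, 3 cuts → 3 fragments:
  4382 − 1215 = 3167 bp
  5664 − 4382 = 1282 bp
  wrap: 6469 − 5664 + 1215 = 2020 bp
Sorted largest to smallest: 3167, 2020, 1282 bp.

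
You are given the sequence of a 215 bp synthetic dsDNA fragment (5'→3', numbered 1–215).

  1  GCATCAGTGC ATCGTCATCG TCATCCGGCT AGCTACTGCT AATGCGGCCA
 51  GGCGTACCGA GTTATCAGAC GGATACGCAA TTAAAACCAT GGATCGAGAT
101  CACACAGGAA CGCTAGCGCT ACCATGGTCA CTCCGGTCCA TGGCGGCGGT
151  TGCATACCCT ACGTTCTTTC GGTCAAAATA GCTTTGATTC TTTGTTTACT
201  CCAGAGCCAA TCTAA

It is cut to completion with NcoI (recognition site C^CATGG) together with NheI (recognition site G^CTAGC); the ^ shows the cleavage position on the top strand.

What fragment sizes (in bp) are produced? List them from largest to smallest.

77, 59, 28, 25, 16, 10 bp

NcoI sites (CCATGG) start at positions 87, 122, 138.
NcoI cuts after the first base of each site, so after positions 87, 122, 138.
NheI sites (GCTAGC) start at positions 28, 112.
NheI cuts after the first base of each site, so after positions 28, 112.
Combined cut positions: 28, 87, 112, 122, 138.
Linear molecule, 5 cuts → 6 fragments:
  1–28 → 28 bp
  29–87 → 59 bp
  88–112 → 25 bp
  113–122 → 10 bp
  123–138 → 16 bp
  139–215 → 77 bp
Sorted largest to smallest: 77, 59, 28, 25, 16, 10 bp.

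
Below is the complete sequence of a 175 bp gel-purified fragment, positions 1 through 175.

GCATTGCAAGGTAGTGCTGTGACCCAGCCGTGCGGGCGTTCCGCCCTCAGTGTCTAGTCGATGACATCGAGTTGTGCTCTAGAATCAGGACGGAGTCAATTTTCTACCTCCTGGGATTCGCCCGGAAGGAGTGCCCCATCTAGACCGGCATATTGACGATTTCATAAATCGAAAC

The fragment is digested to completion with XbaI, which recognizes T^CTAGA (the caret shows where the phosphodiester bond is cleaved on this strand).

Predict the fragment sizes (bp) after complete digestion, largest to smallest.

XbaI sites (TCTAGA) start at positions 78, 139.
XbaI cuts after the first base of each site, so after positions 78, 139.
Linear molecule, 2 cuts → 3 fragments:
  1–78 → 78 bp
  79–139 → 61 bp
  140–175 → 36 bp
Sorted largest to smallest: 78, 61, 36 bp.

78, 61, 36 bp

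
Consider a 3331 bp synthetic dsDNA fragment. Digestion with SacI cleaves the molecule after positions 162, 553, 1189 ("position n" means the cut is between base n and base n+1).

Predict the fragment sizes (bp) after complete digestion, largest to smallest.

2142, 636, 391, 162 bp

Linear molecule, 3 cuts → 4 fragments:
  162 − 0 = 162 bp
  553 − 162 = 391 bp
  1189 − 553 = 636 bp
  3331 − 1189 = 2142 bp
Sorted largest to smallest: 2142, 636, 391, 162 bp.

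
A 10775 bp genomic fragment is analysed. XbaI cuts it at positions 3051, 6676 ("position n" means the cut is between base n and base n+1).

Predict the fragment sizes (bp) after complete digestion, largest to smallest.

4099, 3625, 3051 bp

Linear molecule, 2 cuts → 3 fragments:
  3051 − 0 = 3051 bp
  6676 − 3051 = 3625 bp
  10775 − 6676 = 4099 bp
Sorted largest to smallest: 4099, 3625, 3051 bp.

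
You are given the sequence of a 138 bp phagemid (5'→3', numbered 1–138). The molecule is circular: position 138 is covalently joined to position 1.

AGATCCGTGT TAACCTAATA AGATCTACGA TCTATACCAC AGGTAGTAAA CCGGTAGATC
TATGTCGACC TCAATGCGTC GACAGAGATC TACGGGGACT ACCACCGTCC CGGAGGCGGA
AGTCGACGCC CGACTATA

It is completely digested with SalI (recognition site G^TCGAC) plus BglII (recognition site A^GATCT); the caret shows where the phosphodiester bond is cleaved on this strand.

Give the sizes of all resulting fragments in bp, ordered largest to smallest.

SalI sites (GTCGAC) start at positions 64, 78, 122.
SalI cuts after the first base of each site, so after positions 64, 78, 122.
BglII sites (AGATCT) start at positions 21, 56, 86.
BglII cuts after the first base of each site, so after positions 21, 56, 86.
Combined cut positions: 21, 56, 64, 78, 86, 122.
Circular molecule, 6 cuts → 6 fragments:
  22–56 → 35 bp
  57–64 → 8 bp
  65–78 → 14 bp
  79–86 → 8 bp
  87–122 → 36 bp
  123–138 then 1–21 → 16 + 21 = 37 bp
Sorted largest to smallest: 37, 36, 35, 14, 8, 8 bp.

37, 36, 35, 14, 8, 8 bp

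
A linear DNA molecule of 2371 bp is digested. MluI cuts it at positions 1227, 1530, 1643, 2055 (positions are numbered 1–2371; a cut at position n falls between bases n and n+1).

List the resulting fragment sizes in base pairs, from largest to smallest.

Linear molecule, 4 cuts → 5 fragments:
  1227 − 0 = 1227 bp
  1530 − 1227 = 303 bp
  1643 − 1530 = 113 bp
  2055 − 1643 = 412 bp
  2371 − 2055 = 316 bp
Sorted largest to smallest: 1227, 412, 316, 303, 113 bp.

1227, 412, 316, 303, 113 bp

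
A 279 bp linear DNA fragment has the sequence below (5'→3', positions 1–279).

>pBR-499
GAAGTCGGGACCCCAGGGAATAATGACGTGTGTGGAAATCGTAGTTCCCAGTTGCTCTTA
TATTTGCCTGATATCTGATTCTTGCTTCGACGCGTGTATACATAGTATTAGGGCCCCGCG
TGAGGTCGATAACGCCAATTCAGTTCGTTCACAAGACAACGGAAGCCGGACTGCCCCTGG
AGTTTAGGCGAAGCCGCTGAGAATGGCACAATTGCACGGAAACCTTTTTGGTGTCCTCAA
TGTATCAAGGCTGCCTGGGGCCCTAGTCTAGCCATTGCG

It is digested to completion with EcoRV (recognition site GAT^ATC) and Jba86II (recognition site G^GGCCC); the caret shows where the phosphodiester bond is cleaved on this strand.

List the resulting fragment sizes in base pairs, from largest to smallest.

The EcoRV site (GATATC) starts at position 70.
EcoRV cuts after base 3 of each site, so after position 72.
Jba86II sites (GGGCCC) start at positions 111, 258.
Jba86II cuts after the first base of each site, so after positions 111, 258.
Combined cut positions: 72, 111, 258.
Linear molecule, 3 cuts → 4 fragments:
  1–72 → 72 bp
  73–111 → 39 bp
  112–258 → 147 bp
  259–279 → 21 bp
Sorted largest to smallest: 147, 72, 39, 21 bp.

147, 72, 39, 21 bp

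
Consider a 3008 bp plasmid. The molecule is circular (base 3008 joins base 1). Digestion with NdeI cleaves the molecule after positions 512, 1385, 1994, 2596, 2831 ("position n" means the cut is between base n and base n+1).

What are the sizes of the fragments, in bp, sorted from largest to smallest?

Circular molecule, 5 cuts → 5 fragments:
  1385 − 512 = 873 bp
  1994 − 1385 = 609 bp
  2596 − 1994 = 602 bp
  2831 − 2596 = 235 bp
  wrap: 3008 − 2831 + 512 = 689 bp
Sorted largest to smallest: 873, 689, 609, 602, 235 bp.

873, 689, 609, 602, 235 bp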